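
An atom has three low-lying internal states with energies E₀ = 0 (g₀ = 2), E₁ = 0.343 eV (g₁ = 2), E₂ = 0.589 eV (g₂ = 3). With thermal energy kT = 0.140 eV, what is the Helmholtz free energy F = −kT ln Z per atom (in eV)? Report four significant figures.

-0.1115 eV

Eᵢ/kT = 0, 2.45000, 4.20714.
Z = Σ gᵢe^(−Eᵢ/kT) = 2·e^(−0) + 2·e^(−2.45000) + 3·e^(−4.20714) = 2.00000 + 0.172587 + 0.0446667 = 2.21725.
F = −kT ln Z = −0.140 × ln(2.21725) = −0.140 × 0.796268 = -0.1115 eV.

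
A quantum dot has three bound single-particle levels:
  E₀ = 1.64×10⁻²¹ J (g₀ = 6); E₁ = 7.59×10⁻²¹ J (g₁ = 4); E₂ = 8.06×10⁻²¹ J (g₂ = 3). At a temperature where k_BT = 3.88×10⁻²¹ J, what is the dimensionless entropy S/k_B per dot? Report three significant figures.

2.31

Eᵢ/kT = 0.42268, 1.9562, 2.0773.
Z = Σ gᵢe^(−Eᵢ/kT) = 6·e^(−0.42268) + 4·e^(−1.9562) + 3·e^(−2.0773) = 3.9317 + 0.56558 + 0.37580 = 4.8731.
⟨E⟩ = Σ EᵢPᵢ = 2.8257 ×10⁻²¹ J.
S/k_B = ln Z + ⟨E⟩/kT = ln(4.8731) + 2.8257/3.88 = 1.5837 + 0.72827 = 2.31.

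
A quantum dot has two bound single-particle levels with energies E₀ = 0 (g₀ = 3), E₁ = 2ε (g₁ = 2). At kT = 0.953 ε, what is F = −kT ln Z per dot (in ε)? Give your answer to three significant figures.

Eᵢ/kT = 0, 2.0986.
Z = Σ gᵢe^(−Eᵢ/kT) = 3·e^(−0) + 2·e^(−2.0986) = 3.0000 + 0.24526 = 3.2453.
F = −kT ln Z = −0.953 × ln(3.2453) = −0.953 × 1.1772 = -1.12 ε.

-1.12 ε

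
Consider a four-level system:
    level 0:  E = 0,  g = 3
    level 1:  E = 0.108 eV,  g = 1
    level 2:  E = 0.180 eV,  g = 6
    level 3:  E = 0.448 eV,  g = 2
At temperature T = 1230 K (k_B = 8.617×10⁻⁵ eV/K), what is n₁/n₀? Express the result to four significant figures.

0.1203

k_BT = 8.617×10⁻⁵ × 1230 K = 0.105989 eV.
n₁/n₀ = (g₁/g₀) exp[−(E₁−E₀)/kT] = (1/3) × exp(−(0.108 eV)/(0.105989 eV)) = (1/3) × exp(-1.01897) = 0.1203.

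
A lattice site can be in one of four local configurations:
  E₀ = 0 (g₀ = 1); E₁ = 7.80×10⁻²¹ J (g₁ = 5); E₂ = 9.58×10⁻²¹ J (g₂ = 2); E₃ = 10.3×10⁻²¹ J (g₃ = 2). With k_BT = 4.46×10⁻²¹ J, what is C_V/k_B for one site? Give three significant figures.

Eᵢ/kT = 0, 1.7489, 2.1480, 2.3094.
Z = Σ gᵢe^(−Eᵢ/kT) = 1·e^(−0) + 5·e^(−1.7489) + 2·e^(−2.1480) + 2·e^(−2.3094) = 1.0000 + 0.86983 + 0.23343 + 0.19864 = 2.3019.
⟨E⟩ = 4.8077, ⟨E²⟩ = 41.452.
C_V/k_B = (⟨E²⟩ − ⟨E⟩²)/(kT)² = (41.452 − 23.114)/19.892 = 0.922.

0.922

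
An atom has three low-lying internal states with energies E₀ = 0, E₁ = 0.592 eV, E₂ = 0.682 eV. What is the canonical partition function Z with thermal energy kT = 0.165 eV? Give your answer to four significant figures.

Eᵢ/kT = 0, 3.58788, 4.13333.
Z = Σ e^(−Eᵢ/kT) = e^(−0) + e^(−3.58788) + e^(−4.13333) = 1.00000 + 0.0276569 + 0.0160294 = 1.04369.

Z = 1.044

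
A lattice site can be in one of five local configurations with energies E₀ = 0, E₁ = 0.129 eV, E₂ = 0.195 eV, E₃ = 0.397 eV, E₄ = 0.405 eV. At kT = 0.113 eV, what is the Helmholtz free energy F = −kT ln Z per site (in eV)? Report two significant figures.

Eᵢ/kT = 0, 1.142, 1.726, 3.513, 3.584.
Z = Σ e^(−Eᵢ/kT) = e^(−0) + e^(−1.142) + e^(−1.726) + e^(−3.513) + e^(−3.584) = 1.000 + 0.3192 + 0.1780 + 0.02981 + 0.02776 = 1.555.
F = −kT ln Z = −0.113 × ln(1.555) = −0.113 × 0.4415 = -0.050 eV.

-0.050 eV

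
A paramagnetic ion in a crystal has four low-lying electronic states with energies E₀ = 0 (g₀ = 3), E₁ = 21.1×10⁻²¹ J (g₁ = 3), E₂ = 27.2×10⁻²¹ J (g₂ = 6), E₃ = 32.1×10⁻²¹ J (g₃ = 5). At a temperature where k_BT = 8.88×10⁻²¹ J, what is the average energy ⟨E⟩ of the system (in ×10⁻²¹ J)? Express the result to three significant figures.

Eᵢ/kT = 0, 2.3761, 3.0631, 3.6149.
Z = Σ gᵢe^(−Eᵢ/kT) = 3·e^(−0) + 3·e^(−2.3761) + 6·e^(−3.0631) + 5·e^(−3.6149) = 3.0000 + 0.27874 + 0.28046 + 0.13460 = 3.6938.
⟨E⟩ = Σ Eᵢ gᵢe^(−Eᵢ/kT) / Z = (0·3.0000 + 21.1·0.27874 + 27.2·0.28046 + 32.1·0.13460) / 3.6938 = 4.83 ×10⁻²¹ J.

4.83 ×10⁻²¹ J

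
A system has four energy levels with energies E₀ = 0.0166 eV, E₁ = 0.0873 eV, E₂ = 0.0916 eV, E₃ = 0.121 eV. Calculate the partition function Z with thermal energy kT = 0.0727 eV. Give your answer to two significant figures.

Z = 1.6

Eᵢ/kT = 0.2283, 1.201, 1.260, 1.664.
Z = Σ e^(−Eᵢ/kT) = e^(−0.2283) + e^(−1.201) + e^(−1.260) + e^(−1.664) = 0.7959 + 0.3009 + 0.2837 + 0.1894 = 1.570.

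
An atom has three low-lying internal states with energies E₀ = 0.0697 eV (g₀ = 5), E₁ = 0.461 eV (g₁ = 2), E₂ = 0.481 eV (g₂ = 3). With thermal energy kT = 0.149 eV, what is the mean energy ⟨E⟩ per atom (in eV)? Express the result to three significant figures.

0.0949 eV

Eᵢ/kT = 0.46779, 3.0940, 3.2282.
Z = Σ gᵢe^(−Eᵢ/kT) = 5·e^(−0.46779) + 2·e^(−3.0940) + 3·e^(−3.2282) = 3.1319 + 0.090641 + 0.11889 = 3.3414.
⟨E⟩ = Σ Eᵢ gᵢe^(−Eᵢ/kT) / Z = (0.0697·3.1319 + 0.461·0.090641 + 0.481·0.11889) / 3.3414 = 0.0949 eV.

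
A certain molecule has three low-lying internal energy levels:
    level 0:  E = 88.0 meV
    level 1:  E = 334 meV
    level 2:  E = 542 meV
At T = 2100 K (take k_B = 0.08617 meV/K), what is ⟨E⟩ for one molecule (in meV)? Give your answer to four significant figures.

k_BT = 0.08617 × 2100 K = 180.957 meV.
Eᵢ/kT = 0.486303, 1.84574, 2.99519.
Z = Σ e^(−Eᵢ/kT) = e^(−0.486303) + e^(−1.84574) + e^(−2.99519) = 0.614895 + 0.157908 + 0.0500271 = 0.822830.
⟨E⟩ = Σ Eᵢ e^(−Eᵢ/kT) / Z = (88.0·0.614895 + 334·0.157908 + 542·0.0500271) / 0.822830 = 162.8 meV.

162.8 meV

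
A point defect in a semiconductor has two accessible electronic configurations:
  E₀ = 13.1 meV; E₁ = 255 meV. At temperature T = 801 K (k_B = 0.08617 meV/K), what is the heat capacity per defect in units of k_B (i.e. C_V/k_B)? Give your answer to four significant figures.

0.3479

k_BT = 0.08617 × 801 K = 69.0222 meV.
Eᵢ/kT = 0.189794, 3.69446.
Z = Σ e^(−Eᵢ/kT) = e^(−0.189794) + e^(−3.69446) = 0.827130 + 0.0248609 = 0.851991.
⟨E⟩ = 20.1586 meV, ⟨E²⟩ = 2064.02 meV².
C_V/k_B = (⟨E²⟩ − ⟨E⟩²)/(kT)² = (2064.02 − 406.369)/4764.06 = 0.3479.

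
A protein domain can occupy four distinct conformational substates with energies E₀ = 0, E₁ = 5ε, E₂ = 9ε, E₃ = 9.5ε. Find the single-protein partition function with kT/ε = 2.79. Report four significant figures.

Z = 1.240

Eᵢ/kT = 0, 1.79211, 3.22581, 3.40502.
Z = Σ e^(−Eᵢ/kT) = e^(−0) + e^(−1.79211) + e^(−3.22581) + e^(−3.40502) = 1.00000 + 0.166608 + 0.0397236 + 0.0332062 = 1.23954.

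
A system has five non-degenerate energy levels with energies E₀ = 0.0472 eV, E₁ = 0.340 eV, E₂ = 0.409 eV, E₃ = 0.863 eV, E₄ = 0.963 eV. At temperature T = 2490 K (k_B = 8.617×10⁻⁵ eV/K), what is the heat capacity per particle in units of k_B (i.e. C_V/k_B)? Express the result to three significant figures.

0.772

k_BT = 8.617×10⁻⁵ × 2490 K = 0.21456 eV.
Eᵢ/kT = 0.21999, 1.5846, 1.9062, 4.0222, 4.4883.
Z = Σ e^(−Eᵢ/kT) = e^(−0.21999) + e^(−1.5846) + e^(−1.9062) + e^(−4.0222) + e^(−4.4883) = 0.80253 + 0.20503 + 0.14864 + 0.017914 + 0.011240 = 1.1854.
⟨E⟩ = 0.16422 eV, ⟨E²⟩ = 0.062527 eV².
C_V/k_B = (⟨E²⟩ − ⟨E⟩²)/(kT)² = (0.062527 − 0.026968)/0.046036 = 0.772.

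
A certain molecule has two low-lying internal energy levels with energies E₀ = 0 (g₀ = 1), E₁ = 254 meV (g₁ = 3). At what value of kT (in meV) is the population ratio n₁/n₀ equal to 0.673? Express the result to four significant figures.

169.9 meV

n₁/n₀ = (g₁/g₀) exp[−(E₁−E₀)/kT] = 0.673.
⇒ (E₁−E₀)/kT = ln((3/1)/0.673) = ln(4.45765) = 1.49462.
kT = 254 meV / 1.49462 = 169.9 meV.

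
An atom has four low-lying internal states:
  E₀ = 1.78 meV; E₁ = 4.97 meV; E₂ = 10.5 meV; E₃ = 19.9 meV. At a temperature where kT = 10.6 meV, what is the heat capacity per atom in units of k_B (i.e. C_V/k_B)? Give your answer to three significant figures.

Eᵢ/kT = 0.16792, 0.46887, 0.99057, 1.8774.
Z = Σ e^(−Eᵢ/kT) = e^(−0.16792) + e^(−0.46887) + e^(−0.99057) + e^(−1.8774) = 0.84542 + 0.62571 + 0.37136 + 0.15299 = 1.9955.
⟨E⟩ = 5.7922 meV, ⟨E²⟩ = 59.966 meV².
C_V/k_B = (⟨E²⟩ − ⟨E⟩²)/(kT)² = (59.966 − 33.550)/112.36 = 0.235.

0.235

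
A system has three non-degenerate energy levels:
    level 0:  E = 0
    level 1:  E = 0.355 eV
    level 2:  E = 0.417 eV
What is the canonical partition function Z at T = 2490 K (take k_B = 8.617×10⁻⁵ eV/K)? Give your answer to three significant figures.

Z = 1.33

k_BT = 8.617×10⁻⁵ × 2490 K = 0.21456 eV.
Eᵢ/kT = 0, 1.6545, 1.9435.
Z = Σ e^(−Eᵢ/kT) = e^(−0) + e^(−1.6545) + e^(−1.9435) = 1.0000 + 0.19119 + 0.14320 = 1.3344.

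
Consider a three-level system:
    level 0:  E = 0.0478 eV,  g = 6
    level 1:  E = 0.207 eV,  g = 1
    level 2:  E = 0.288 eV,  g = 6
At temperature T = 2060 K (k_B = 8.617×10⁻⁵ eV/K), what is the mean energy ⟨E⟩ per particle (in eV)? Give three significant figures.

0.103 eV

k_BT = 8.617×10⁻⁵ × 2060 K = 0.17751 eV.
Eᵢ/kT = 0.26928, 1.1661, 1.6224.
Z = Σ gᵢe^(−Eᵢ/kT) = 6·e^(−0.26928) + 1·e^(−1.1661) + 6·e^(−1.6224) = 4.5836 + 0.31158 + 1.1845 = 6.0797.
⟨E⟩ = Σ Eᵢ gᵢe^(−Eᵢ/kT) / Z = (0.0478·4.5836 + 0.207·0.31158 + 0.288·1.1845) / 6.0797 = 0.103 eV.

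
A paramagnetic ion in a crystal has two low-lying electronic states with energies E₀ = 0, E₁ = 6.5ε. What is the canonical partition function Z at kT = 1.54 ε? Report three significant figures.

Eᵢ/kT = 0, 4.2208.
Z = Σ e^(−Eᵢ/kT) = e^(−0) + e^(−4.2208) = 1.0000 + 0.014687 = 1.0147.

Z = 1.01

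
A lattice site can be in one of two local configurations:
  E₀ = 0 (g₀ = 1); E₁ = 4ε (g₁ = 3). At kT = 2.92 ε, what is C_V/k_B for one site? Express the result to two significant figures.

0.46

Eᵢ/kT = 0, 1.370.
Z = Σ gᵢe^(−Eᵢ/kT) = 1·e^(−0) + 3·e^(−1.370) = 1.000 + 0.7623 = 1.762.
⟨E⟩ = 1.731 ε, ⟨E²⟩ = 6.922 ε².
C_V/k_B = (⟨E²⟩ − ⟨E⟩²)/(kT)² = (6.922 − 2.996)/8.526 = 0.46.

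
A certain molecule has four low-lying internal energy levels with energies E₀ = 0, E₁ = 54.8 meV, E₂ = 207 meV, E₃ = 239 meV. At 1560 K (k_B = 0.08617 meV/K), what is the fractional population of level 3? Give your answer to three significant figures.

0.0825

k_BT = 0.08617 × 1560 K = 134.43 meV.
Eᵢ/kT = 0, 0.40765, 1.5398, 1.7779.
Z = Σ e^(−Eᵢ/kT) = e^(−0) + e^(−0.40765) + e^(−1.5398) + e^(−1.7779) = 1.0000 + 0.66521 + 0.21442 + 0.16899 = 2.0486.
P₃ = e^(−E₃/kT) / Z = 0.16899/2.0486 = 0.0825.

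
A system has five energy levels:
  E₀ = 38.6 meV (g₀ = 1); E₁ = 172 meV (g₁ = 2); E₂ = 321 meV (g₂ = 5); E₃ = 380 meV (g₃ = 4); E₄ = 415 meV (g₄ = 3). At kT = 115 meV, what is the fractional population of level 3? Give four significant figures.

Eᵢ/kT = 0.335652, 1.49565, 2.79130, 3.30435, 3.60870.
Z = Σ gᵢe^(−Eᵢ/kT) = 1·e^(−0.335652) + 2·e^(−1.49565) + 5·e^(−2.79130) + 4·e^(−3.30435) + 3·e^(−3.60870) = 0.714872 + 0.448206 + 0.306707 + 0.146892 + 0.0812611 = 1.69794.
P₃ = g₃ e^(−E₃/kT) / Z = 0.146892/1.69794 = 0.08651.

0.08651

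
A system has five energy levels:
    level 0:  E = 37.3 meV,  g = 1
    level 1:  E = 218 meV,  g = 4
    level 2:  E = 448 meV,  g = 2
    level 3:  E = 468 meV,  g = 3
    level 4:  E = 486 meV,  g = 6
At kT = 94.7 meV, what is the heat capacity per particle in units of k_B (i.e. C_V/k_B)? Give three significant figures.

1.71

Eᵢ/kT = 0.39388, 2.3020, 4.7307, 4.9419, 5.1320.
Z = Σ gᵢe^(−Eᵢ/kT) = 1·e^(−0.39388) + 4·e^(−2.3020) + 2·e^(−4.7307) + 3·e^(−4.9419) + 6·e^(−5.1320) = 0.67443 + 0.40023 + 0.017641 + 0.021423 + 0.035428 = 1.1492.
⟨E⟩ = 128.40 meV, ⟨E²⟩ = 31813 meV².
C_V/k_B = (⟨E²⟩ − ⟨E⟩²)/(kT)² = (31813 − 16487)/8968.1 = 1.71.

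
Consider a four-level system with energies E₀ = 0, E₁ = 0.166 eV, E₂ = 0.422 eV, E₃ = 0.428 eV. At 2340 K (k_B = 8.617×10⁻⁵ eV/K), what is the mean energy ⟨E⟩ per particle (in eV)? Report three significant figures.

0.105 eV

k_BT = 8.617×10⁻⁵ × 2340 K = 0.20164 eV.
Eᵢ/kT = 0, 0.82325, 2.0928, 2.1226.
Z = Σ e^(−Eᵢ/kT) = e^(−0) + e^(−0.82325) + e^(−2.0928) + e^(−2.1226) = 1.0000 + 0.43900 + 0.12334 + 0.11972 = 1.6821.
⟨E⟩ = Σ Eᵢ e^(−Eᵢ/kT) / Z = (0·1.0000 + 0.166·0.43900 + 0.422·0.12334 + 0.428·0.11972) / 1.6821 = 0.105 eV.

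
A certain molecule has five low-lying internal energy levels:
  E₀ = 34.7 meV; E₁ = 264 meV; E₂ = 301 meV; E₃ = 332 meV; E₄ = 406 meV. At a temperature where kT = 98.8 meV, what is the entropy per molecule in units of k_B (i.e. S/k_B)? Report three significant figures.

0.735

Eᵢ/kT = 0.35121, 2.6721, 3.0466, 3.3603, 4.1093.
Z = Σ e^(−Eᵢ/kT) = e^(−0.35121) + e^(−2.6721) + e^(−3.0466) + e^(−3.3603) + e^(−4.1093) = 0.70384 + 0.069107 + 0.047520 + 0.034725 + 0.016419 = 0.87161.
⟨E⟩ = Σ EᵢPᵢ = 86.238 meV.
S/k_B = ln Z + ⟨E⟩/kT = ln(0.87161) + 86.238/98.8 = -0.13741 + 0.87285 = 0.735.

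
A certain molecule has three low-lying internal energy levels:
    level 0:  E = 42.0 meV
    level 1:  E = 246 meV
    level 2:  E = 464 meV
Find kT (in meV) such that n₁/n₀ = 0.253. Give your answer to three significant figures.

148 meV

n₁/n₀ = exp[−(E₁−E₀)/kT] = 0.253.
⇒ (E₁−E₀)/kT = ln(1/0.253) = ln(3.9526) = 1.3744.
kT = 204.0 meV / 1.3744 = 148 meV.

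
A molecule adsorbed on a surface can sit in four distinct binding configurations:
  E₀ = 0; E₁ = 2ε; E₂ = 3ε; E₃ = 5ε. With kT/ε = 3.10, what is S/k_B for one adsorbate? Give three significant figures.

Eᵢ/kT = 0, 0.64516, 0.96774, 1.6129.
Z = Σ e^(−Eᵢ/kT) = e^(−0) + e^(−0.64516) + e^(−0.96774) + e^(−1.6129) = 1.0000 + 0.52458 + 0.37994 + 0.19931 = 2.1038.
⟨E⟩ = Σ EᵢPᵢ = 1.5142 ε.
S/k_B = ln Z + ⟨E⟩/kT = ln(2.1038) + 1.5142/3.10 = 0.74375 + 0.48845 = 1.23.

1.23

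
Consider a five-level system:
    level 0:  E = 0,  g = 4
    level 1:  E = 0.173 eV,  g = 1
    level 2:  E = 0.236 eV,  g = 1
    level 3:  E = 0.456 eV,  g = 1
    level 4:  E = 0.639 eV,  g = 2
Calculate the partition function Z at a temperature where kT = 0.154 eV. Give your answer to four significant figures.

Eᵢ/kT = 0, 1.12338, 1.53247, 2.96104, 4.14935.
Z = Σ gᵢe^(−Eᵢ/kT) = 4·e^(−0) + 1·e^(−1.12338) + 1·e^(−1.53247) + 1·e^(−2.96104) + 2·e^(−4.14935) = 4.00000 + 0.325179 + 0.216001 + 0.0517651 + 0.0315493 = 4.62449.

Z = 4.624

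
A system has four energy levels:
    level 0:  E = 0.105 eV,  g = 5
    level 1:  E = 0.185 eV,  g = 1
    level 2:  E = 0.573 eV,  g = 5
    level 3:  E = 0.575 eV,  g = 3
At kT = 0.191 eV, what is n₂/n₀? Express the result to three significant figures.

0.0863

n₂/n₀ = (g₂/g₀) exp[−(E₂−E₀)/kT] = (5/5) × exp(−(0.468 eV)/(0.191 eV)) = (5/5) × exp(-2.4503) = 0.0863.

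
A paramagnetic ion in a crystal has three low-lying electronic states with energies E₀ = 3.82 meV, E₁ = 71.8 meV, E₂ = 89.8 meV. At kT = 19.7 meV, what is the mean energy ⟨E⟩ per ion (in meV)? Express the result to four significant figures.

6.932 meV

Eᵢ/kT = 0.193909, 3.64467, 4.55838.
Z = Σ e^(−Eᵢ/kT) = e^(−0.193909) + e^(−3.64467) + e^(−4.55838) = 0.823733 + 0.0261300 + 0.0104790 = 0.860342.
⟨E⟩ = Σ Eᵢ e^(−Eᵢ/kT) / Z = (3.82·0.823733 + 71.8·0.0261300 + 89.8·0.0104790) / 0.860342 = 6.932 meV.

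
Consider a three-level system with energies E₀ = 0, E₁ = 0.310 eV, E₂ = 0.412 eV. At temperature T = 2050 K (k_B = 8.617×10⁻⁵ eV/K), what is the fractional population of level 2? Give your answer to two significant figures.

0.076

k_BT = 8.617×10⁻⁵ × 2050 K = 0.1766 eV.
Eᵢ/kT = 0, 1.755, 2.333.
Z = Σ e^(−Eᵢ/kT) = e^(−0) + e^(−1.755) + e^(−2.333) = 1.000 + 0.1729 + 0.09700 = 1.270.
P₂ = e^(−E₂/kT) / Z = 0.09700/1.270 = 0.076.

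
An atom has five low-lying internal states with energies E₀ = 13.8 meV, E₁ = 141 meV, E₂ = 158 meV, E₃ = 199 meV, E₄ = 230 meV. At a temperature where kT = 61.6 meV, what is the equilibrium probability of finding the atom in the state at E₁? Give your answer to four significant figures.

Eᵢ/kT = 0.224026, 2.28896, 2.56494, 3.23052, 3.73377.
Z = Σ e^(−Eᵢ/kT) = e^(−0.224026) + e^(−2.28896) + e^(−2.56494) + e^(−3.23052) + e^(−3.73377) = 0.799294 + 0.101372 + 0.0769238 + 0.0395369 + 0.0239026 = 1.04103.
P₁ = e^(−E₁/kT) / Z = 0.101372/1.04103 = 0.09738.

0.09738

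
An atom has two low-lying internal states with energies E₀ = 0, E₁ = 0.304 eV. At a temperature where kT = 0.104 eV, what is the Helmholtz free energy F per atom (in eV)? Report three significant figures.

-0.00545 eV

Eᵢ/kT = 0, 2.9231.
Z = Σ e^(−Eᵢ/kT) = e^(−0) + e^(−2.9231) = 1.0000 + 0.053767 = 1.0538.
F = −kT ln Z = −0.104 × ln(1.0538) = −0.104 × 0.052403 = -0.00545 eV.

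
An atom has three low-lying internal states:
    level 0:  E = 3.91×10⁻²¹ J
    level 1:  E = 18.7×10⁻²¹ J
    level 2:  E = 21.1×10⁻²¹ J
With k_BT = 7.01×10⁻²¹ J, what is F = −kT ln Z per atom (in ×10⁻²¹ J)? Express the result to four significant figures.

Eᵢ/kT = 0.557775, 2.66762, 3.00999.
Z = Σ e^(−Eᵢ/kT) = e^(−0.557775) + e^(−2.66762) + e^(−3.00999) = 0.572481 + 0.0694172 + 0.0492922 = 0.691190.
F = −kT ln Z = −7.01 × ln(0.691190) = −7.01 × -0.369341 = 2.589 ×10⁻²¹ J.

2.589 ×10⁻²¹ J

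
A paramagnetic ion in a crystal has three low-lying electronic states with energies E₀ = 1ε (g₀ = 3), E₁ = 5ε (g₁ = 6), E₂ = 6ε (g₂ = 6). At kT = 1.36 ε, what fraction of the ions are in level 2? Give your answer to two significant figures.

0.044

Eᵢ/kT = 0.7353, 3.676, 4.412.
Z = Σ gᵢe^(−Eᵢ/kT) = 3·e^(−0.7353) + 6·e^(−3.676) + 6·e^(−4.412) = 1.438 + 0.1519 + 0.07279 = 1.663.
P₂ = g₂ e^(−E₂/kT) / Z = 0.07279/1.663 = 0.044.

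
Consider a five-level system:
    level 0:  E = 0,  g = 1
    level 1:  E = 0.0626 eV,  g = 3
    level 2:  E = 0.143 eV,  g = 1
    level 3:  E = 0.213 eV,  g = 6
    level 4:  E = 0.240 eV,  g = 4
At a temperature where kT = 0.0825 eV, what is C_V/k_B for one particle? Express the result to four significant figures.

Eᵢ/kT = 0, 0.758788, 1.73333, 2.58182, 2.90909.
Z = Σ gᵢe^(−Eᵢ/kT) = 1·e^(−0) + 3·e^(−0.758788) + 1·e^(−1.73333) + 6·e^(−2.58182) + 4·e^(−2.90909) = 1.00000 + 1.40470 + 0.176695 + 0.453817 + 0.218101 = 3.25331.
⟨E⟩ = 0.0805976 eV, ⟨E²⟩ = 0.0129928 eV².
C_V/k_B = (⟨E²⟩ − ⟨E⟩²)/(kT)² = (0.0129928 − 0.00649597)/0.00680625 = 0.9545.

0.9545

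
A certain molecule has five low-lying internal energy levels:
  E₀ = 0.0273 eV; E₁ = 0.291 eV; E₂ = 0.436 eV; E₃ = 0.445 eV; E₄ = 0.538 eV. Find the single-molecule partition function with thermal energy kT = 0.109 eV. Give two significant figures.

Z = 0.89

Eᵢ/kT = 0.2505, 2.670, 4.000, 4.083, 4.936.
Z = Σ e^(−Eᵢ/kT) = e^(−0.2505) + e^(−2.670) + e^(−4.000) + e^(−4.083) + e^(−4.936) = 0.7784 + 0.06925 + 0.01832 + 0.01686 + 0.007183 = 0.8900.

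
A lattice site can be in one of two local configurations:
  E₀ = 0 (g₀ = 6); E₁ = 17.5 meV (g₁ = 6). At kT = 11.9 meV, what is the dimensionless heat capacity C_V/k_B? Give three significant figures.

Eᵢ/kT = 0, 1.4706.
Z = Σ gᵢe^(−Eᵢ/kT) = 6·e^(−0) + 6·e^(−1.4706) = 6.0000 + 1.3787 = 7.3787.
⟨E⟩ = 3.2699 meV, ⟨E²⟩ = 57.222 meV².
C_V/k_B = (⟨E²⟩ − ⟨E⟩²)/(kT)² = (57.222 − 10.692)/141.61 = 0.329.

0.329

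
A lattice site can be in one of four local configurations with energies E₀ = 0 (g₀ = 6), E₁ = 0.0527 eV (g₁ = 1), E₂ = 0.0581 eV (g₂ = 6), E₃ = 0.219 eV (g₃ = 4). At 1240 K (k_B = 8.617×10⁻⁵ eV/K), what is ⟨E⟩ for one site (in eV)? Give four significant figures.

0.03274 eV

k_BT = 8.617×10⁻⁵ × 1240 K = 0.106851 eV.
Eᵢ/kT = 0, 0.493210, 0.543748, 2.04958.
Z = Σ gᵢe^(−Eᵢ/kT) = 6·e^(−0) + 1·e^(−0.493210) + 6·e^(−0.543748) + 4·e^(−2.04958) = 6.00000 + 0.610663 + 3.48341 + 0.515156 = 10.6092.
⟨E⟩ = Σ Eᵢ gᵢe^(−Eᵢ/kT) / Z = (0·6.00000 + 0.0527·0.610663 + 0.0581·3.48341 + 0.219·0.515156) / 10.6092 = 0.03274 eV.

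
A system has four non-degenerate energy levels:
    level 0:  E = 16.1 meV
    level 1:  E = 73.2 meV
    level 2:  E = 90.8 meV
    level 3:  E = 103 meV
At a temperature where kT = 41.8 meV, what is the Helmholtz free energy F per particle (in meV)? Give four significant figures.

-2.155 meV

Eᵢ/kT = 0.385167, 1.75120, 2.17225, 2.46411.
Z = Σ e^(−Eᵢ/kT) = e^(−0.385167) + e^(−1.75120) + e^(−2.17225) + e^(−2.46411) = 0.680337 + 0.173566 + 0.113921 + 0.0850845 = 1.05291.
F = −kT ln Z = −41.8 × ln(1.05291) = −41.8 × 0.0515578 = -2.155 meV.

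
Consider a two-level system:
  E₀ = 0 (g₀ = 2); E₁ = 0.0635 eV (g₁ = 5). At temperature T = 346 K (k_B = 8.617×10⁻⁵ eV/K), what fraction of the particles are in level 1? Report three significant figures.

k_BT = 8.617×10⁻⁵ × 346 K = 0.029815 eV.
Eᵢ/kT = 0, 2.1298.
Z = Σ gᵢe^(−Eᵢ/kT) = 2·e^(−0) + 5·e^(−2.1298) = 2.0000 + 0.59431 = 2.5943.
P₁ = g₁ e^(−E₁/kT) / Z = 0.59431/2.5943 = 0.229.

0.229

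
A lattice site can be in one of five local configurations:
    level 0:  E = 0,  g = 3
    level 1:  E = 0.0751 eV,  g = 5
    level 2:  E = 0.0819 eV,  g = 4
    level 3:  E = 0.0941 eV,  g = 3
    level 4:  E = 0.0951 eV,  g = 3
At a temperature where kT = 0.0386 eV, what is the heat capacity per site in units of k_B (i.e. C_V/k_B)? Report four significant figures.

1.083

Eᵢ/kT = 0, 1.94560, 2.12176, 2.43782, 2.46373.
Z = Σ gᵢe^(−Eᵢ/kT) = 3·e^(−0) + 5·e^(−1.94560) + 4·e^(−2.12176) + 3·e^(−2.43782) + 3·e^(−2.46373) = 3.00000 + 0.714507 + 0.479282 + 0.262053 + 0.255351 = 4.71119.
⟨E⟩ = 0.0301104 eV, ⟨E²⟩ = 0.00252049 eV².
C_V/k_B = (⟨E²⟩ − ⟨E⟩²)/(kT)² = (0.00252049 − 0.000906636)/0.00148996 = 1.083.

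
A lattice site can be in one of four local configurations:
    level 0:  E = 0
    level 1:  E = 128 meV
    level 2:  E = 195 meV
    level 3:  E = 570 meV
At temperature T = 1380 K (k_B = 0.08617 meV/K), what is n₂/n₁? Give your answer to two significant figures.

k_BT = 0.08617 × 1380 K = 118.9 meV.
n₂/n₁ = exp[−(E₂−E₁)/kT] = exp(−(67 meV)/(118.9 meV)) = exp(-0.5635) = 0.57.

0.57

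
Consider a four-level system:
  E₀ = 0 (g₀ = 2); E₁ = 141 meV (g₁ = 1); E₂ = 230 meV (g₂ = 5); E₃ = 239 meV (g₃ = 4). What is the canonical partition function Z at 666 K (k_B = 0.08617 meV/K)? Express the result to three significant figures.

Z = 2.24

k_BT = 0.08617 × 666 K = 57.389 meV.
Eᵢ/kT = 0, 2.4569, 4.0077, 4.1646.
Z = Σ gᵢe^(−Eᵢ/kT) = 2·e^(−0) + 1·e^(−2.4569) + 5·e^(−4.0077) + 4·e^(−4.1646) = 2.0000 + 0.085700 + 0.090876 + 0.062144 = 2.2387.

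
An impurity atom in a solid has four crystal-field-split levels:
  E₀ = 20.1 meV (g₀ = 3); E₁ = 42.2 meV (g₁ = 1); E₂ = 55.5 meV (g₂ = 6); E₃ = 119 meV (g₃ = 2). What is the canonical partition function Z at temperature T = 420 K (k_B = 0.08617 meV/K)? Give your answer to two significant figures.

k_BT = 0.08617 × 420 K = 36.19 meV.
Eᵢ/kT = 0.5554, 1.166, 1.534, 3.288.
Z = Σ gᵢe^(−Eᵢ/kT) = 3·e^(−0.5554) + 1·e^(−1.166) + 6·e^(−1.534) + 2·e^(−3.288) = 1.722 + 0.3116 + 1.294 + 0.07466 = 3.402.

Z = 3.4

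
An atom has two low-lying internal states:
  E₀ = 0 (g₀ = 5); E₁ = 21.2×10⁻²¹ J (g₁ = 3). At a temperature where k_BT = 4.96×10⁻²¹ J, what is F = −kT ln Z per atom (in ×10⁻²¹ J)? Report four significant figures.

-8.024 ×10⁻²¹ J

Eᵢ/kT = 0, 4.27419.
Z = Σ gᵢe^(−Eᵢ/kT) = 5·e^(−0) + 3·e^(−4.27419) = 5.00000 + 0.0417700 = 5.04177.
F = −kT ln Z = −4.96 × ln(5.04177) = −4.96 × 1.61776 = -8.024 ×10⁻²¹ J.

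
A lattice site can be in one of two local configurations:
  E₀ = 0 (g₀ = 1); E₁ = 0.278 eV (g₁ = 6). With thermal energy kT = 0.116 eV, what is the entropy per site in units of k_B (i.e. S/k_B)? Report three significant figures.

1.28

Eᵢ/kT = 0, 2.3966.
Z = Σ gᵢe^(−Eᵢ/kT) = 1·e^(−0) + 6·e^(−2.3966) = 1.0000 + 0.54616 = 1.5462.
⟨E⟩ = Σ EᵢPᵢ = 0.098197 eV.
S/k_B = ln Z + ⟨E⟩/kT = ln(1.5462) + 0.098197/0.116 = 0.43580 + 0.84653 = 1.28.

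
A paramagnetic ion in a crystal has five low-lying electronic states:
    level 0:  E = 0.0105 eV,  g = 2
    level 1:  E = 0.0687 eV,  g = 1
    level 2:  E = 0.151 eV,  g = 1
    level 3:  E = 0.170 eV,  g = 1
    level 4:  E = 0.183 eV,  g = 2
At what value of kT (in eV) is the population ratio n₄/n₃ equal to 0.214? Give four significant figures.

n₄/n₃ = (g₄/g₃) exp[−(E₄−E₃)/kT] = 0.214.
⇒ (E₄−E₃)/kT = ln((2/1)/0.214) = ln(9.34579) = 2.23493.
kT = 0.013 eV / 2.23493 = 0.005817 eV.

0.005817 eV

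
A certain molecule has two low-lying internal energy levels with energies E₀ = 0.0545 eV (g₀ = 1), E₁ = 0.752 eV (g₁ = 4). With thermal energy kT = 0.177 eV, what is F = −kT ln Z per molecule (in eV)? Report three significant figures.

0.0412 eV

Eᵢ/kT = 0.30791, 4.2486.
Z = Σ gᵢe^(−Eᵢ/kT) = 1·e^(−0.30791) + 4·e^(−4.2486) = 0.73498 + 0.057137 = 0.79212.
F = −kT ln Z = −0.177 × ln(0.79212) = −0.177 × -0.23304 = 0.0412 eV.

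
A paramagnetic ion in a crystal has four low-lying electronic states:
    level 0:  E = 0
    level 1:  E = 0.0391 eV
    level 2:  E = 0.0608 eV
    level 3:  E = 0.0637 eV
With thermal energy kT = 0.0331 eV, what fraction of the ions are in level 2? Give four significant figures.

Eᵢ/kT = 0, 1.18127, 1.83686, 1.92447.
Z = Σ e^(−Eᵢ/kT) = e^(−0) + e^(−1.18127) + e^(−1.83686) + e^(−1.92447) = 1.00000 + 0.306889 + 0.159317 + 0.145953 = 1.61216.
P₂ = e^(−E₂/kT) / Z = 0.159317/1.61216 = 0.09882.

0.09882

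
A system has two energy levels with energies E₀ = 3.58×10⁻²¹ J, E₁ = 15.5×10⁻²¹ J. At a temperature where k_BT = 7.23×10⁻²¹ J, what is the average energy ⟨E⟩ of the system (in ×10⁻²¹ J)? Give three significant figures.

Eᵢ/kT = 0.49516, 2.1438.
Z = Σ e^(−Eᵢ/kT) = e^(−0.49516) + e^(−2.1438) = 0.60947 + 0.11721 = 0.72668.
⟨E⟩ = Σ Eᵢ e^(−Eᵢ/kT) / Z = (3.58·0.60947 + 15.5·0.11721) / 0.72668 = 5.50 ×10⁻²¹ J.

5.50 ×10⁻²¹ J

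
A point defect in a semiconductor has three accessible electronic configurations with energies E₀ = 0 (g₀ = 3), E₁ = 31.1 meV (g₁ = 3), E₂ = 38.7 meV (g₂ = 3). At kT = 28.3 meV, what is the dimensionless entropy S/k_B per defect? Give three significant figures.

2.01

Eᵢ/kT = 0, 1.0989, 1.3675.
Z = Σ gᵢe^(−Eᵢ/kT) = 3·e^(−0) + 3·e^(−1.0989) + 3·e^(−1.3675) = 3.0000 + 0.99971 + 0.76423 = 4.7639.
⟨E⟩ = Σ EᵢPᵢ = 12.735 meV.
S/k_B = ln Z + ⟨E⟩/kT = ln(4.7639) + 12.735/28.3 = 1.5611 + 0.45000 = 2.01.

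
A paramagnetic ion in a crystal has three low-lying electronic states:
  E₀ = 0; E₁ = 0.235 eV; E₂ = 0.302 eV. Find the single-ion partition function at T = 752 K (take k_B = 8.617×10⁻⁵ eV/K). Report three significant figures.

k_BT = 8.617×10⁻⁵ × 752 K = 0.064800 eV.
Eᵢ/kT = 0, 3.6265, 4.6605.
Z = Σ e^(−Eᵢ/kT) = e^(−0) + e^(−3.6265) + e^(−4.6605) = 1.0000 + 0.026609 + 0.0094617 = 1.0361.

Z = 1.04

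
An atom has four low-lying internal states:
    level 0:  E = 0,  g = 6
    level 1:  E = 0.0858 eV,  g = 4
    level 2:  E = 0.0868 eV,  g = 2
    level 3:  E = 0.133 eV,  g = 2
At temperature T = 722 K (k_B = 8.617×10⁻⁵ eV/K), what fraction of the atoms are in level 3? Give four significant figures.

k_BT = 8.617×10⁻⁵ × 722 K = 0.0622147 eV.
Eᵢ/kT = 0, 1.37910, 1.39517, 2.13776.
Z = Σ gᵢe^(−Eᵢ/kT) = 6·e^(−0) + 4·e^(−1.37910) + 2·e^(−1.39517) + 2·e^(−2.13776) = 6.00000 + 1.00722 + 0.495582 + 0.235837 = 7.73864.
P₃ = g₃ e^(−E₃/kT) / Z = 0.235837/7.73864 = 0.03048.

0.03048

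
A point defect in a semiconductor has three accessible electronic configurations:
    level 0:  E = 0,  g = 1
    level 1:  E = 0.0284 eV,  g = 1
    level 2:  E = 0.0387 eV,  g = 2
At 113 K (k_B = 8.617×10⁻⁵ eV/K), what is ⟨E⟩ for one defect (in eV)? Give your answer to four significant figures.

0.002740 eV

k_BT = 8.617×10⁻⁵ × 113 K = 0.00973721 eV.
Eᵢ/kT = 0, 2.91665, 3.97444.
Z = Σ gᵢe^(−Eᵢ/kT) = 1·e^(−0) + 1·e^(−2.91665) + 2·e^(−3.97444) = 1.00000 + 0.0541147 + 0.0375796 = 1.09169.
⟨E⟩ = Σ Eᵢ gᵢe^(−Eᵢ/kT) / Z = (0·1.00000 + 0.0284·0.0541147 + 0.0387·0.0375796) / 1.09169 = 0.002740 eV.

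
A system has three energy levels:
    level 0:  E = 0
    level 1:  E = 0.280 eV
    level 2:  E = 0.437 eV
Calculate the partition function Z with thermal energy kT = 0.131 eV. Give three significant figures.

Z = 1.15

Eᵢ/kT = 0, 2.1374, 3.3359.
Z = Σ e^(−Eᵢ/kT) = e^(−0) + e^(−2.1374) + e^(−3.3359) = 1.0000 + 0.11796 + 0.035583 = 1.1535.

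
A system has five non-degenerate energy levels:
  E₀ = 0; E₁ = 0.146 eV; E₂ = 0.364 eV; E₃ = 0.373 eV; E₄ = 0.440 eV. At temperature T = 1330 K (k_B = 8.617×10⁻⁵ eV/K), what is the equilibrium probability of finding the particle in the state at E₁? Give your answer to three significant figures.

0.202

k_BT = 8.617×10⁻⁵ × 1330 K = 0.11461 eV.
Eᵢ/kT = 0, 1.2739, 3.1760, 3.2545, 3.8391.
Z = Σ e^(−Eᵢ/kT) = e^(−0) + e^(−1.2739) + e^(−3.1760) + e^(−3.2545) + e^(−3.8391) = 1.0000 + 0.27974 + 0.041752 + 0.038600 + 0.021513 = 1.3816.
P₁ = e^(−E₁/kT) / Z = 0.27974/1.3816 = 0.202.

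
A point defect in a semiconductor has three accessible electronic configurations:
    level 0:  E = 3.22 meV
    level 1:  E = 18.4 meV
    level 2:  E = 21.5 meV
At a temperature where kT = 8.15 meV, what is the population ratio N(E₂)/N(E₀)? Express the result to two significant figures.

0.11

n₂/n₀ = exp[−(E₂−E₀)/kT] = exp(−(18.28 meV)/(8.15 meV)) = exp(-2.243) = 0.11.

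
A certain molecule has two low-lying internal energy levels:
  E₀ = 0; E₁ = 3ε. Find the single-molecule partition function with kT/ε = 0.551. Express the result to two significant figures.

Eᵢ/kT = 0, 5.445.
Z = Σ e^(−Eᵢ/kT) = e^(−0) + e^(−5.445) = 1.000 + 0.004318 = 1.004.

Z = 1.0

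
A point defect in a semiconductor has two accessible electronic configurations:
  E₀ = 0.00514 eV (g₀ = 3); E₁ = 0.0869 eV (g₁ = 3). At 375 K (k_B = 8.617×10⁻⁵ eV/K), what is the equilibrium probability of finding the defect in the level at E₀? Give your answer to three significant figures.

0.926

k_BT = 8.617×10⁻⁵ × 375 K = 0.032314 eV.
Eᵢ/kT = 0.15906, 2.6892.
Z = Σ gᵢe^(−Eᵢ/kT) = 3·e^(−0.15906) + 3·e^(−2.6892) = 2.5588 + 0.20381 = 2.7626.
P₀ = g₀ e^(−E₀/kT) / Z = 2.5588/2.7626 = 0.926.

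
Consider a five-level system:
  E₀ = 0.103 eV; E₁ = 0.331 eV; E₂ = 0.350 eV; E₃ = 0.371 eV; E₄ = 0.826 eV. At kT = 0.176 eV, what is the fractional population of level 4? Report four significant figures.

0.009373

Eᵢ/kT = 0.585227, 1.88068, 1.98864, 2.10795, 4.69318.
Z = Σ e^(−Eᵢ/kT) = e^(−0.585227) + e^(−1.88068) + e^(−1.98864) + e^(−2.10795) + e^(−4.69318) = 0.556979 + 0.152486 + 0.136881 + 0.121487 + 0.00915752 = 0.976991.
P₄ = e^(−E₄/kT) / Z = 0.00915752/0.976991 = 0.009373.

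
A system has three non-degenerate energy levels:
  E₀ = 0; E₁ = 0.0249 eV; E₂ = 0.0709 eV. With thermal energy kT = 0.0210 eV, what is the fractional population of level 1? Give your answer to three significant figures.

0.228

Eᵢ/kT = 0, 1.1857, 3.3762.
Z = Σ e^(−Eᵢ/kT) = e^(−0) + e^(−1.1857) + e^(−3.3762) = 1.0000 + 0.30553 + 0.034177 = 1.3397.
P₁ = e^(−E₁/kT) / Z = 0.30553/1.3397 = 0.228.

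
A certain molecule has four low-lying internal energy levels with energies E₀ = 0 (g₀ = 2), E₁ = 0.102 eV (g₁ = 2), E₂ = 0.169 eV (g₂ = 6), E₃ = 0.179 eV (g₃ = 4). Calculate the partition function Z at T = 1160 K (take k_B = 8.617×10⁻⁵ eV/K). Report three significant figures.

Z = 4.49

k_BT = 8.617×10⁻⁵ × 1160 K = 0.099957 eV.
Eᵢ/kT = 0, 1.0204, 1.6907, 1.7908.
Z = Σ gᵢe^(−Eᵢ/kT) = 2·e^(−0) + 2·e^(−1.0204) + 6·e^(−1.6907) + 4·e^(−1.7908) = 2.0000 + 0.72090 + 1.1063 + 0.66731 = 4.4945.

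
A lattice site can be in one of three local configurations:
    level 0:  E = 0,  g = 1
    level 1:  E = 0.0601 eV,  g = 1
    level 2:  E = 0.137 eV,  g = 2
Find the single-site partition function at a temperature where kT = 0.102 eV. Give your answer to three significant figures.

Eᵢ/kT = 0, 0.58922, 1.3431.
Z = Σ gᵢe^(−Eᵢ/kT) = 1·e^(−0) + 1·e^(−0.58922) + 2·e^(−1.3431) = 1.0000 + 0.55476 + 0.52207 = 2.0768.

Z = 2.08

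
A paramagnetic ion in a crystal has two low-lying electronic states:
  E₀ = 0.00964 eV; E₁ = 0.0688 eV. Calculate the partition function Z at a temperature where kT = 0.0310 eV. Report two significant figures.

Eᵢ/kT = 0.3110, 2.219.
Z = Σ e^(−Eᵢ/kT) = e^(−0.3110) + e^(−2.219) = 0.7327 + 0.1087 = 0.8414.

Z = 0.84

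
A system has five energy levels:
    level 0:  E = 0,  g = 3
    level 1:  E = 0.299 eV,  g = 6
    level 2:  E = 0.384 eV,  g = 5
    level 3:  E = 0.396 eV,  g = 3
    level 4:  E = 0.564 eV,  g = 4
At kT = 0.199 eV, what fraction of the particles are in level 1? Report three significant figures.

0.234

Eᵢ/kT = 0, 1.5025, 1.9296, 1.9899, 2.8342.
Z = Σ gᵢe^(−Eᵢ/kT) = 3·e^(−0) + 6·e^(−1.5025) + 5·e^(−1.9296) + 3·e^(−1.9899) + 4·e^(−2.8342) = 3.0000 + 1.3354 + 0.72603 + 0.41013 + 0.23506 = 5.7066.
P₁ = g₁ e^(−E₁/kT) / Z = 1.3354/5.7066 = 0.234.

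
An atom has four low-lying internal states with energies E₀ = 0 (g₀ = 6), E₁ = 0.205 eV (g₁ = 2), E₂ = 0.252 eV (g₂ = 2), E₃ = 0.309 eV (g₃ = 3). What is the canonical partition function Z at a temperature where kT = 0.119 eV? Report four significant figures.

Z = 6.821

Eᵢ/kT = 0, 1.72269, 2.11765, 2.59664.
Z = Σ gᵢe^(−Eᵢ/kT) = 6·e^(−0) + 2·e^(−1.72269) + 2·e^(−2.11765) + 3·e^(−2.59664) = 6.00000 + 0.357170 + 0.240628 + 0.223571 = 6.82137.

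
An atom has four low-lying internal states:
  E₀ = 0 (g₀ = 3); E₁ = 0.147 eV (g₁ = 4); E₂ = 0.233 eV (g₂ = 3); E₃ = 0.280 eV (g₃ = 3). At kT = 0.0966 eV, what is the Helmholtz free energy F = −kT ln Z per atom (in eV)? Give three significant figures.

-0.141 eV

Eᵢ/kT = 0, 1.5217, 2.4120, 2.8986.
Z = Σ gᵢe^(−Eᵢ/kT) = 3·e^(−0) + 4·e^(−1.5217) + 3·e^(−2.4120) + 3·e^(−2.8986) = 3.0000 + 0.87336 + 0.26891 + 0.16530 = 4.3076.
F = −kT ln Z = −0.0966 × ln(4.3076) = −0.0966 × 1.4604 = -0.141 eV.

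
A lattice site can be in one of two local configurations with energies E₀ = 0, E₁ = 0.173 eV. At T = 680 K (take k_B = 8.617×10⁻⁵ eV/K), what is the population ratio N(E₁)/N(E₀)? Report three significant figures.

0.0522

k_BT = 8.617×10⁻⁵ × 680 K = 0.058596 eV.
n₁/n₀ = exp[−(E₁−E₀)/kT] = exp(−(0.173 eV)/(0.058596 eV)) = exp(-2.9524) = 0.0522.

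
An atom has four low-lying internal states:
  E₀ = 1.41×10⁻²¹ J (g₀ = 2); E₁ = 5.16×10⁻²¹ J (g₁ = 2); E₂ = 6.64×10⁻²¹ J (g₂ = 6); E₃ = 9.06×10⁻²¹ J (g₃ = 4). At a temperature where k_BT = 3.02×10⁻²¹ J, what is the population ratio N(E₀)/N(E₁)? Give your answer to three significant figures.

3.46

n₀/n₁ = (g₀/g₁) exp[−(E₀−E₁)/kT] = (2/2) × exp(−(-3.75 ×10⁻²¹ J)/(3.02 ×10⁻²¹ J)) = (2/2) × exp(1.2417) = 3.46.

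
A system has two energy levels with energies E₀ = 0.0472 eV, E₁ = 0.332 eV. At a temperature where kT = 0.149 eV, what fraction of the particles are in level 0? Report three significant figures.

Eᵢ/kT = 0.31678, 2.2282.
Z = Σ e^(−Eᵢ/kT) = e^(−0.31678) + e^(−2.2282) = 0.72849 + 0.10772 = 0.83621.
P₀ = e^(−E₀/kT) / Z = 0.72849/0.83621 = 0.871.

0.871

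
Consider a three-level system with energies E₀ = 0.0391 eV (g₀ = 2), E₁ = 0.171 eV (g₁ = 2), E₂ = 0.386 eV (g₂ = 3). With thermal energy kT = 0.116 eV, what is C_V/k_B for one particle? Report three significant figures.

Eᵢ/kT = 0.33707, 1.4741, 3.3276.
Z = Σ gᵢe^(−Eᵢ/kT) = 2·e^(−0.33707) + 2·e^(−1.4741) + 3·e^(−3.3276) = 1.4277 + 0.45797 + 0.10764 = 1.9933.
⟨E⟩ = 0.088138 eV, ⟨E²⟩ = 0.015859 eV².
C_V/k_B = (⟨E²⟩ − ⟨E⟩²)/(kT)² = (0.015859 − 0.0077683)/0.013456 = 0.601.

0.601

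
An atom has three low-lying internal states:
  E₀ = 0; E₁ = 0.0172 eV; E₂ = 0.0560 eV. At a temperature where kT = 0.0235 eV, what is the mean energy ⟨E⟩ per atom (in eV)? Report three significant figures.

0.00854 eV

Eᵢ/kT = 0, 0.73191, 2.3830.
Z = Σ e^(−Eᵢ/kT) = e^(−0) + e^(−0.73191) + e^(−2.3830) = 1.0000 + 0.48099 + 0.092273 = 1.5733.
⟨E⟩ = Σ Eᵢ e^(−Eᵢ/kT) / Z = (0·1.0000 + 0.0172·0.48099 + 0.0560·0.092273) / 1.5733 = 0.00854 eV.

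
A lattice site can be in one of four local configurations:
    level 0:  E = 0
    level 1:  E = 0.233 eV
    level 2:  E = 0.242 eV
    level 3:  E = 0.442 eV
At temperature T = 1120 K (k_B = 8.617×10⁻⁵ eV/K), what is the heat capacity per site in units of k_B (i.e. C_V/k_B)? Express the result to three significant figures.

0.901

k_BT = 8.617×10⁻⁵ × 1120 K = 0.096510 eV.
Eᵢ/kT = 0, 2.4143, 2.5075, 4.5798.
Z = Σ e^(−Eᵢ/kT) = e^(−0) + e^(−2.4143) + e^(−2.5075) + e^(−4.5798) = 1.0000 + 0.089430 + 0.081472 + 0.010257 = 1.1812.
⟨E⟩ = 0.038171 eV, ⟨E²⟩ = 0.0098461 eV².
C_V/k_B = (⟨E²⟩ − ⟨E⟩²)/(kT)² = (0.0098461 − 0.0014570)/0.0093142 = 0.901.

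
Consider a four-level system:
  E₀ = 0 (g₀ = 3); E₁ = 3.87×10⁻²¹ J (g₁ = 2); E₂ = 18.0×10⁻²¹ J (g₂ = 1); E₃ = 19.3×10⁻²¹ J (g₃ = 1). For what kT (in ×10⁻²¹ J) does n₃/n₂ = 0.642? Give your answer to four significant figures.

n₃/n₂ = (g₃/g₂) exp[−(E₃−E₂)/kT] = 0.642.
⇒ (E₃−E₂)/kT = ln((1/1)/0.642) = ln(1.55763) = 0.443165.
kT = 1.3 ×10⁻²¹ J / 0.443165 = 2.933 ×10⁻²¹ J.

2.933 ×10⁻²¹ J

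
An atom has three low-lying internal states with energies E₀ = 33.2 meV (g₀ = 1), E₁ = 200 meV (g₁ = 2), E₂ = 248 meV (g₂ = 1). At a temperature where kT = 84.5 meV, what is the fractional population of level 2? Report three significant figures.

Eᵢ/kT = 0.39290, 2.3669, 2.9349.
Z = Σ gᵢe^(−Eᵢ/kT) = 1·e^(−0.39290) + 2·e^(−2.3669) + 1·e^(−2.9349) = 0.67510 + 0.18754 + 0.053136 = 0.91578.
P₂ = g₂ e^(−E₂/kT) / Z = 0.053136/0.91578 = 0.0580.

0.0580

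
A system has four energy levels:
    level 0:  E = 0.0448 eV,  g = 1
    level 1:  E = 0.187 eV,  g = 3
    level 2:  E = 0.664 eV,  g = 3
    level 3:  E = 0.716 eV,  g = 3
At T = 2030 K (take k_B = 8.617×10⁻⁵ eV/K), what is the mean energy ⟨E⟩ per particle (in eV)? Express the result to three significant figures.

0.160 eV

k_BT = 8.617×10⁻⁵ × 2030 K = 0.17493 eV.
Eᵢ/kT = 0.25610, 1.0690, 3.7958, 4.0931.
Z = Σ gᵢe^(−Eᵢ/kT) = 1·e^(−0.25610) + 3·e^(−1.0690) + 3·e^(−3.7958) + 3·e^(−4.0931) = 0.77406 + 1.0301 + 0.067395 + 0.050062 = 1.9216.
⟨E⟩ = Σ Eᵢ gᵢe^(−Eᵢ/kT) / Z = (0.0448·0.77406 + 0.187·1.0301 + 0.664·0.067395 + 0.716·0.050062) / 1.9216 = 0.160 eV.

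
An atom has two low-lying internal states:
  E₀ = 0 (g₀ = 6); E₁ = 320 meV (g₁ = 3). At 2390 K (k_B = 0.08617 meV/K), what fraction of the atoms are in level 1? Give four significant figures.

k_BT = 0.08617 × 2390 K = 205.946 meV.
Eᵢ/kT = 0, 1.55381.
Z = Σ gᵢe^(−Eᵢ/kT) = 6·e^(−0) + 3·e^(−1.55381) = 6.00000 + 0.634323 = 6.63432.
P₁ = g₁ e^(−E₁/kT) / Z = 0.634323/6.63432 = 0.09561.

0.09561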